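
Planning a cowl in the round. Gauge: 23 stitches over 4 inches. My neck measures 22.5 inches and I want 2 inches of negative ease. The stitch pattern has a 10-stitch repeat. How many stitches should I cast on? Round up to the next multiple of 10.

CO 120 sts.

Finished = 22.5 − 2 = 20.5 inches.
23 / 4 = 5.75 sts/in.
20.5 × 5.75 = 117.88 sts.
Next multiple of 10: 120.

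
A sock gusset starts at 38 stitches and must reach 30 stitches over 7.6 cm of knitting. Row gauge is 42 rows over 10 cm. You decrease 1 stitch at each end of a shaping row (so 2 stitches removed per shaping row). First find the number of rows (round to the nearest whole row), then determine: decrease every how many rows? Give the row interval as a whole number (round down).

Rows = 7.6 × 4.2 = 31.9 → 32 rows.
Stitches to remove: 8 → 4 shaping rows (at 2 st each).
32 / 4 = 8.00 → every 8 rows.

Decrease every 8th row.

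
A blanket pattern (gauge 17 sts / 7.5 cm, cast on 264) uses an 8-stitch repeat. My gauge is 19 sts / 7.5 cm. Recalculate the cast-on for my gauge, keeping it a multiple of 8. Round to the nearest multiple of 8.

Cast on 296 stitches.

264 × 19 / 17 = 295.06.
Nearest multiple of 8: 296.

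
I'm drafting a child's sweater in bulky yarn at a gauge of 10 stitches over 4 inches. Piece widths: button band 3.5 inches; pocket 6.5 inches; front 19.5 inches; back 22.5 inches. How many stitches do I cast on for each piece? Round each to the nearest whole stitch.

Rate = 10/4 = 2.5 sts per in.
button band: 3.5 × 2.5 = 8.75 → 9.
pocket: 6.5 × 2.5 = 16.25 → 16.
front: 19.5 × 2.5 = 48.75 → 49.
back: 22.5 × 2.5 = 56.25 → 56.

button band 9; pocket 16; front 49; back 56.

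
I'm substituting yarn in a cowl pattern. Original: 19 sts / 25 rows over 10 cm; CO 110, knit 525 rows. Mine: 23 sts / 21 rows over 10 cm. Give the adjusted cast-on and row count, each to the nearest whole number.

Cast on 133 stitches; work 441 rows.

Stitches: 110 × 23/19 = 133.16 → 133.
Rows: 525 × 21/25 = 441.00 → 441.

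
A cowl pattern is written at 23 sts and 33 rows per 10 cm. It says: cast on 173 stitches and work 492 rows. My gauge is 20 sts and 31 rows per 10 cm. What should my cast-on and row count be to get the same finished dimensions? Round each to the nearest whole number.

Stitches: 173 × 20/23 = 150.43 → 150.
Rows: 492 × 31/33 = 462.18 → 462.

Cast on 150 stitches; work 462 rows.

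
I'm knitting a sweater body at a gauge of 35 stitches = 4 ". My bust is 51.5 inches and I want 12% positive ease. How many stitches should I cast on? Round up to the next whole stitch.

Finished = 51.5 × 1.12 = 57.68 in.
35 / 4 = 8.75 sts per inch.
57.68 × 8.75 = 504.70 sts.
→ 505 sts.

Cast on 505 stitches.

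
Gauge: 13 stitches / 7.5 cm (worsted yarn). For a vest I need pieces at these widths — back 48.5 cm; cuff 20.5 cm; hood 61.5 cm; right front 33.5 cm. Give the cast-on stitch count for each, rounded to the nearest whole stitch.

back 84; cuff 36; hood 107; right front 58.

Rate = 13/7.5 = 1.733 sts per cm.
back: 48.5 × 1.733 = 84.07 → 84.
cuff: 20.5 × 1.733 = 35.53 → 36.
hood: 61.5 × 1.733 = 106.60 → 107.
right front: 33.5 × 1.733 = 58.07 → 58.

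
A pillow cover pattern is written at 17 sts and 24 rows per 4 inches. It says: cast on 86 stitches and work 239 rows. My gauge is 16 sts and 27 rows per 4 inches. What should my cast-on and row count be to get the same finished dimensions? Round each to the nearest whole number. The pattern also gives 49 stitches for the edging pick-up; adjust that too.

Stitches: 86 × 16/17 = 80.94 → 81.
Rows: 239 × 27/24 = 268.88 → 269.
edging pick-up: 49 × 16/17 = 46.12 → 46.

Cast on 81 stitches; work 269 rows; edging pick-up 46 stitches.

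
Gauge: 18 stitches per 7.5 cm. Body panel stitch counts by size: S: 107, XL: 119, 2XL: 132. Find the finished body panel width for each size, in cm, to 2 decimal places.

S 44.58 cm; XL 49.58 cm; 2XL 55.00 cm.

18/7.5 = 2.4 sts per cm.
S: 107 / 2.4 = 44.583 → 44.58 cm.
XL: 119 / 2.4 = 49.583 → 49.58 cm.
2XL: 132 / 2.4 = 55.000 → 55.00 cm.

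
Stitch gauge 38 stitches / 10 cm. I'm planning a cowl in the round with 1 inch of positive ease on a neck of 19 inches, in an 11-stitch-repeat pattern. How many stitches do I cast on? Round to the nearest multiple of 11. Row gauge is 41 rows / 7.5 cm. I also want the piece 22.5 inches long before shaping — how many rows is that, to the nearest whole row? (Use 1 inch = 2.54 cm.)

Finished = 19 + 1 = 20 inches.
20 inches × 2.54 = 50.80 cm.
38/10 = 3.8 sts per cm; 50.80 × 3.8 = 193.04 sts.
Nearest multiple of 11 → 198.
22.5 inches = 57.15 cm; × 5.467 = 312.42 → 312 rows.

Cast on 198 stitches; work 312 rows.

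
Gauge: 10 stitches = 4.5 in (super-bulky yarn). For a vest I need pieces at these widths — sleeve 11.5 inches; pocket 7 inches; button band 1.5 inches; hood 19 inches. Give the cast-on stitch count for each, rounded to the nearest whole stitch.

sleeve 26; pocket 16; button band 3; hood 42.

Rate = 10/4.5 = 2.222 sts per in.
sleeve: 11.5 × 2.222 = 25.56 → 26.
pocket: 7 × 2.222 = 15.56 → 16.
button band: 1.5 × 2.222 = 3.33 → 3.
hood: 19 × 2.222 = 42.22 → 42.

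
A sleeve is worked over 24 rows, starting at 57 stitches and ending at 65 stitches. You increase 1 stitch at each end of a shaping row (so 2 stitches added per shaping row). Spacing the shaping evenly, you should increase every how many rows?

Increase every 6th row.

Stitches to add: |65 − 57| = 8.
Shaping rows needed: 8 / 2 = 4.
24 rows / 4 = every 6 rows.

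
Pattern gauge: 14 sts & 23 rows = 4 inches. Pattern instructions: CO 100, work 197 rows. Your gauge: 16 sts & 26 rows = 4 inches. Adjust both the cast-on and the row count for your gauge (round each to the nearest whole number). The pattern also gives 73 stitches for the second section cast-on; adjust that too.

Stitches: 100 × 16/14 = 114.29 → 114.
Rows: 197 × 26/23 = 222.70 → 223.
second section cast-on: 73 × 16/14 = 83.43 → 83.

Cast on 114 stitches; work 223 rows; second section cast-on 83 stitches.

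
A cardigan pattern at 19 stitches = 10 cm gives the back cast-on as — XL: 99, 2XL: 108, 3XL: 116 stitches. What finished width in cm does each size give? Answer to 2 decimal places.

19/10 = 1.9 sts per cm.
XL: 99 / 1.9 = 52.105 → 52.11 cm.
2XL: 108 / 1.9 = 56.842 → 56.84 cm.
3XL: 116 / 1.9 = 61.053 → 61.05 cm.

XL 52.11 cm; 2XL 56.84 cm; 3XL 61.05 cm.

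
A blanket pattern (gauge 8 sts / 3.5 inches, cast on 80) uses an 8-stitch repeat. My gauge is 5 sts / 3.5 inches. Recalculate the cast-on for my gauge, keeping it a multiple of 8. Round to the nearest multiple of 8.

80 × 5 / 8 = 50.00.
Nearest multiple of 8: 48.

Cast on 48 stitches.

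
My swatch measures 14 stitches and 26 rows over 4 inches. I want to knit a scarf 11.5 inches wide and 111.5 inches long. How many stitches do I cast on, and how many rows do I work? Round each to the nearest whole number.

Stitch gauge = 14/4 = 3.5 sts/in; 11.5 × 3.5 = 40.25 → 40 sts.
Row gauge = 26/4 = 6.5 rows/in; 111.5 × 6.5 = 724.75 → 725 rows.

Cast on 40 stitches and work 725 rows.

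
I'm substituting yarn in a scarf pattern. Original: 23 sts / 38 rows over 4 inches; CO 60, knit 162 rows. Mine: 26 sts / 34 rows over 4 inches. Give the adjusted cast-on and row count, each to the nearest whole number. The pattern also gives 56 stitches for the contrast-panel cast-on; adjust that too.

Stitches: 60 × 26/23 = 67.83 → 68.
Rows: 162 × 34/38 = 144.95 → 145.
contrast-panel cast-on: 56 × 26/23 = 63.30 → 63.

Cast on 68 stitches; work 145 rows; contrast-panel cast-on 63 stitches.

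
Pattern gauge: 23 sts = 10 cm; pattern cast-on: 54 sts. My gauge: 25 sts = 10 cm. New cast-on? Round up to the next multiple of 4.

Scale factor = 25 / 23 = 1.087.
54 × 25 / 23 = 58.70 sts.
→ 60 sts.

60 stitches.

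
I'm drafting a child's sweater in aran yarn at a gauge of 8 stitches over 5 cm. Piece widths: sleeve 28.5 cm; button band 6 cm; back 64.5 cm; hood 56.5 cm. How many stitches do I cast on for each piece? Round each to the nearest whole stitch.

sleeve 46; button band 10; back 103; hood 90.

Rate = 8/5 = 1.6 sts per cm.
sleeve: 28.5 × 1.6 = 45.60 → 46.
button band: 6 × 1.6 = 9.60 → 10.
back: 64.5 × 1.6 = 103.20 → 103.
hood: 56.5 × 1.6 = 90.40 → 90.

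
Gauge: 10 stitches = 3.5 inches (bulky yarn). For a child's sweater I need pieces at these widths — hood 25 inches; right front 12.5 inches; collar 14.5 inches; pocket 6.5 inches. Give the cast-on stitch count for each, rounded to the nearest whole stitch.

hood 71; right front 36; collar 41; pocket 19.

Rate = 10/3.5 = 2.857 sts per in.
hood: 25 × 2.857 = 71.43 → 71.
right front: 12.5 × 2.857 = 35.71 → 36.
collar: 14.5 × 2.857 = 41.43 → 41.
pocket: 6.5 × 2.857 = 18.57 → 19.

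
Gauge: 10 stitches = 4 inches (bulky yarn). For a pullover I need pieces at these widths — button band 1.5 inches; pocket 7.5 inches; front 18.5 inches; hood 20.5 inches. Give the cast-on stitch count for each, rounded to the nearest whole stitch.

button band 4; pocket 19; front 46; hood 51.

Rate = 10/4 = 2.5 sts per in.
button band: 1.5 × 2.5 = 3.75 → 4.
pocket: 7.5 × 2.5 = 18.75 → 19.
front: 18.5 × 2.5 = 46.25 → 46.
hood: 20.5 × 2.5 = 51.25 → 51.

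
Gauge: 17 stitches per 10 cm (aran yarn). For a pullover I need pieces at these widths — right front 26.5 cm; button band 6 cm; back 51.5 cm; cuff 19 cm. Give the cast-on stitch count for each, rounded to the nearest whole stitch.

Rate = 17/10 = 1.7 sts per cm.
right front: 26.5 × 1.7 = 45.05 → 45.
button band: 6 × 1.7 = 10.20 → 10.
back: 51.5 × 1.7 = 87.55 → 88.
cuff: 19 × 1.7 = 32.30 → 32.

right front 45; button band 10; back 88; cuff 32.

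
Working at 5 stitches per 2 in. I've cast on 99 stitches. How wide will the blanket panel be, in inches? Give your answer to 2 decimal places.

5 stitches / 2 inch = 2.5 stitches per inch.
99 / 2.5 = 39.600 inches.

39.60 inches.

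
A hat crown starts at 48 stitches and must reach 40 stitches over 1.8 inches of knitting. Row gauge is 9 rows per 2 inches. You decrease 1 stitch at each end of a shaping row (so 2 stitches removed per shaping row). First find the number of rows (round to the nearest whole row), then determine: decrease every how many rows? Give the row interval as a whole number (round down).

Decrease every 2nd row.

Rows = 1.8 × 4.5 = 8.1 → 8 rows.
Stitches to remove: 8 → 4 shaping rows (at 2 st each).
8 / 4 = 2.00 → every 2 rows.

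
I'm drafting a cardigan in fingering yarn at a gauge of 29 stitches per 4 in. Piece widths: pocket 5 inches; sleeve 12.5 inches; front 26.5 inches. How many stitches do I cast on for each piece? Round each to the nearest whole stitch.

Rate = 29/4 = 7.25 sts per in.
pocket: 5 × 7.25 = 36.25 → 36.
sleeve: 12.5 × 7.25 = 90.62 → 91.
front: 26.5 × 7.25 = 192.12 → 192.

pocket 36; sleeve 91; front 192.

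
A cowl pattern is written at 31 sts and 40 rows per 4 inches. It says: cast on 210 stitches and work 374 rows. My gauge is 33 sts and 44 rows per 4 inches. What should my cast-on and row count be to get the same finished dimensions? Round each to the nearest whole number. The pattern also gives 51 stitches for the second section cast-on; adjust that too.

Cast on 224 stitches; work 411 rows; second section cast-on 54 stitches.

Stitches: 210 × 33/31 = 223.55 → 224.
Rows: 374 × 44/40 = 411.40 → 411.
second section cast-on: 51 × 33/31 = 54.29 → 54.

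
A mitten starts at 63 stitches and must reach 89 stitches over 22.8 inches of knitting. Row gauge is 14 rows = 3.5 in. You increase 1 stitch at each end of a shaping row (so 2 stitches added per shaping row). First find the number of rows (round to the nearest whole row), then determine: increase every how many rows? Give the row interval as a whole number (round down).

Increase every 7th row.

Rows = 22.8 × 4 = 91.2 → 91 rows.
Stitches to add: 26 → 13 shaping rows (at 2 st each).
91 / 13 = 7.00 → every 7 rows.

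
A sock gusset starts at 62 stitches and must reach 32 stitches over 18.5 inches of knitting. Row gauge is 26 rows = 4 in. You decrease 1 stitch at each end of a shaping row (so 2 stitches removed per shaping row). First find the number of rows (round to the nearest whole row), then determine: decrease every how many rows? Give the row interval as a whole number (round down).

Decrease every 8th row.

Rows = 18.5 × 6.5 = 120.2 → 120 rows.
Stitches to remove: 30 → 15 shaping rows (at 2 st each).
120 / 15 = 8.00 → every 8 rows.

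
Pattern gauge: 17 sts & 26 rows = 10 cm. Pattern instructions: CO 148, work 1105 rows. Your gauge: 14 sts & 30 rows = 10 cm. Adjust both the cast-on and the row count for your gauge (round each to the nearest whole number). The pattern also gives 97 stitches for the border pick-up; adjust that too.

Stitches: 148 × 14/17 = 121.88 → 122.
Rows: 1105 × 30/26 = 1275.00 → 1275.
border pick-up: 97 × 14/17 = 79.88 → 80.

Cast on 122 stitches; work 1275 rows; border pick-up 80 stitches.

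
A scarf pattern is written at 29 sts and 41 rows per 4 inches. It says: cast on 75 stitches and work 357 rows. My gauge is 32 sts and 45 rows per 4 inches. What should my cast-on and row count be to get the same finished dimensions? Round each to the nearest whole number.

Stitches: 75 × 32/29 = 82.76 → 83.
Rows: 357 × 45/41 = 391.83 → 392.

Cast on 83 stitches; work 392 rows.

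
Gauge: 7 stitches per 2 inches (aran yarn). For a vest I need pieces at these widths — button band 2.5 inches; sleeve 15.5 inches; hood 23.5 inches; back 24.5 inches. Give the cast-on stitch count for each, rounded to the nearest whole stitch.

Rate = 7/2 = 3.5 sts per in.
button band: 2.5 × 3.5 = 8.75 → 9.
sleeve: 15.5 × 3.5 = 54.25 → 54.
hood: 23.5 × 3.5 = 82.25 → 82.
back: 24.5 × 3.5 = 85.75 → 86.

button band 9; sleeve 54; hood 82; back 86.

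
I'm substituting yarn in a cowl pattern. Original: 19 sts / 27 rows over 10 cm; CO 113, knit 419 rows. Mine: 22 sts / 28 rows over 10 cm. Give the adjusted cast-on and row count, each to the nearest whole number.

Stitches: 113 × 22/19 = 130.84 → 131.
Rows: 419 × 28/27 = 434.52 → 435.

Cast on 131 stitches; work 435 rows.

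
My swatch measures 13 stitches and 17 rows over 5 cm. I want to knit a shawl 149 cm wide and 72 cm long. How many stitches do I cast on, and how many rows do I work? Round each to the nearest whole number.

Cast on 387 stitches and work 245 rows.

Stitch gauge = 13/5 = 2.6 sts/cm; 149 × 2.6 = 387.40 → 387 sts.
Row gauge = 17/5 = 3.4 rows/cm; 72 × 3.4 = 244.80 → 245 rows.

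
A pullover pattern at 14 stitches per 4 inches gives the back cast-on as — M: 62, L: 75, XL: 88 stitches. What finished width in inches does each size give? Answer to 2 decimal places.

14/4 = 3.5 sts per in.
M: 62 / 3.5 = 17.714 → 17.71 in.
L: 75 / 3.5 = 21.429 → 21.43 in.
XL: 88 / 3.5 = 25.143 → 25.14 in.

M 17.71 inches; L 21.43 inches; XL 25.14 inches.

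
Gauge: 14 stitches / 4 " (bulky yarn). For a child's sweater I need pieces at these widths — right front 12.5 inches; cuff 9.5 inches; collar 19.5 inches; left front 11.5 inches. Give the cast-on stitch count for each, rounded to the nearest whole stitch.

right front 44; cuff 33; collar 68; left front 40.

Rate = 14/4 = 3.5 sts per in.
right front: 12.5 × 3.5 = 43.75 → 44.
cuff: 9.5 × 3.5 = 33.25 → 33.
collar: 19.5 × 3.5 = 68.25 → 68.
left front: 11.5 × 3.5 = 40.25 → 40.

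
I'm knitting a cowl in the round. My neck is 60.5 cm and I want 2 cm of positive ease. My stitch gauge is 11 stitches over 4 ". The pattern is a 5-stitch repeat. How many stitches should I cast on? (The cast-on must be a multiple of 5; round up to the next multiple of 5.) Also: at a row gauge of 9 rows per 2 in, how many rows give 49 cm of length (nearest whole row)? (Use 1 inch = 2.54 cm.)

Cast on 70 stitches; work 87 rows.

Finished = 60.5 + 2 = 62.5 cm.
62.5 cm × 1/2.54 = 24.61 inches.
11/4 = 2.75 sts per in; 24.61 × 2.75 = 67.67 sts.
Next multiple of 5 → 70.
49 cm = 19.29 inches; × 4.5 = 86.81 → 87 rows.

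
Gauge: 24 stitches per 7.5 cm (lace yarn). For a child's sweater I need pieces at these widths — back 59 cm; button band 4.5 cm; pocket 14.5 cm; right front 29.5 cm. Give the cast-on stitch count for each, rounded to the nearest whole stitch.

back 189; button band 14; pocket 46; right front 94.

Rate = 24/7.5 = 3.2 sts per cm.
back: 59 × 3.2 = 188.80 → 189.
button band: 4.5 × 3.2 = 14.40 → 14.
pocket: 14.5 × 3.2 = 46.40 → 46.
right front: 29.5 × 3.2 = 94.40 → 94.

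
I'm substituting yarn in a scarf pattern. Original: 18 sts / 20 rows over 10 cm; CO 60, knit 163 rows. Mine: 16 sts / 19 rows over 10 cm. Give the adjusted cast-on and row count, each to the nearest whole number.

Cast on 53 stitches; work 155 rows.

Stitches: 60 × 16/18 = 53.33 → 53.
Rows: 163 × 19/20 = 154.85 → 155.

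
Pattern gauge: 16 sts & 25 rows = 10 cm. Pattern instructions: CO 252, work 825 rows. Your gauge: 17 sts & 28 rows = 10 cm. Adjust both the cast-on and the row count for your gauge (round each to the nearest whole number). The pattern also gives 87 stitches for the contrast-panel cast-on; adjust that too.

Cast on 268 stitches; work 924 rows; contrast-panel cast-on 92 stitches.

Stitches: 252 × 17/16 = 267.75 → 268.
Rows: 825 × 28/25 = 924.00 → 924.
contrast-panel cast-on: 87 × 17/16 = 92.44 → 92.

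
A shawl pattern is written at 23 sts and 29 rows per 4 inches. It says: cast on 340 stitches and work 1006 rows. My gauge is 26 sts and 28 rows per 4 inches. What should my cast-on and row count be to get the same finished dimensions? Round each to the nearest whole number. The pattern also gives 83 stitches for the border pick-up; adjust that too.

Stitches: 340 × 26/23 = 384.35 → 384.
Rows: 1006 × 28/29 = 971.31 → 971.
border pick-up: 83 × 26/23 = 93.83 → 94.

Cast on 384 stitches; work 971 rows; border pick-up 94 stitches.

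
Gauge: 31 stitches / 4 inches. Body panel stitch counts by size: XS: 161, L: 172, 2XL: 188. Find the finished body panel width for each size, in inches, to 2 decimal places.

XS 20.77 inches; L 22.19 inches; 2XL 24.26 inches.

31/4 = 7.75 sts per in.
XS: 161 / 7.75 = 20.774 → 20.77 in.
L: 172 / 7.75 = 22.194 → 22.19 in.
2XL: 188 / 7.75 = 24.258 → 24.26 in.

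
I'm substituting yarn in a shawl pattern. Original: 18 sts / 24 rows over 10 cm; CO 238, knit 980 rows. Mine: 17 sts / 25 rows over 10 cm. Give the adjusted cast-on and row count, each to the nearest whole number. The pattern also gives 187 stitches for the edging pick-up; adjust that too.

Cast on 225 stitches; work 1021 rows; edging pick-up 177 stitches.

Stitches: 238 × 17/18 = 224.78 → 225.
Rows: 980 × 25/24 = 1020.83 → 1021.
edging pick-up: 187 × 17/18 = 176.61 → 177.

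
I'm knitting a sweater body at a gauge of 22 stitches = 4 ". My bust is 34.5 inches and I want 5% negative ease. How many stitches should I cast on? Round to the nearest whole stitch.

Finished = 34.5 × 0.95 = 32.77 in.
22 / 4 = 5.5 sts per inch.
32.77 × 5.5 = 180.26 sts.
→ 180 sts.

Cast on 180 stitches.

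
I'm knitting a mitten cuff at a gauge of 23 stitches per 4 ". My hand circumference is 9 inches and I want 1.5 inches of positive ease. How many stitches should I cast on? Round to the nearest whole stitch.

Finished = 9 + 1.5 = 10.5 in.
23 / 4 = 5.75 sts per inch.
10.50 × 5.75 = 60.38 sts.
→ 60 sts.

60 stitches.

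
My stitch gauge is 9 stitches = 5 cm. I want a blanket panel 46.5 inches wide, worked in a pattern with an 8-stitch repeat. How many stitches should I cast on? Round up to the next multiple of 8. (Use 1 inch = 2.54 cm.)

Cast on 216 stitches.

46.5 in = 46.5 × 2.54 = 118.11 cm.
9 / 5 = 1.8 sts/cm.
118.11 × 1.8 = 212.60 sts.
→ 216.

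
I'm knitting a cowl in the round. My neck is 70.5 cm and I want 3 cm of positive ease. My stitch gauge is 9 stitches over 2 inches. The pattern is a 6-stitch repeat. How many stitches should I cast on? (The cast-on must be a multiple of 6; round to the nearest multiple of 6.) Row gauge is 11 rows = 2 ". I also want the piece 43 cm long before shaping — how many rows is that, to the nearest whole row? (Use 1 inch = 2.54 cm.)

Cast on 132 stitches; work 93 rows.

Finished = 70.5 + 3 = 73.5 cm.
73.5 cm × 1/2.54 = 28.94 inches.
9/2 = 4.5 sts per in; 28.94 × 4.5 = 130.22 sts.
Nearest multiple of 6 → 132.
43 cm = 16.93 inches; × 5.5 = 93.11 → 93 rows.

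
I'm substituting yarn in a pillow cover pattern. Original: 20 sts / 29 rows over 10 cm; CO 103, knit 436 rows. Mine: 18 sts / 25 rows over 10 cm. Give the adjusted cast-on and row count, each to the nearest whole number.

Stitches: 103 × 18/20 = 92.70 → 93.
Rows: 436 × 25/29 = 375.86 → 376.

Cast on 93 stitches; work 376 rows.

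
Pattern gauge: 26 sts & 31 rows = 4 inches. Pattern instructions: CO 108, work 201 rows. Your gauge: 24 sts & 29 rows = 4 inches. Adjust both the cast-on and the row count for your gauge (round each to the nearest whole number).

Stitches: 108 × 24/26 = 99.69 → 100.
Rows: 201 × 29/31 = 188.03 → 188.

Cast on 100 stitches; work 188 rows.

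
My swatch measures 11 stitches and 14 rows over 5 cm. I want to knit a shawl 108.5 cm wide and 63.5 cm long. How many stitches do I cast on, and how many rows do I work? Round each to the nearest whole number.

Cast on 239 stitches and work 178 rows.

Stitch gauge = 11/5 = 2.2 sts/cm; 108.5 × 2.2 = 238.70 → 239 sts.
Row gauge = 14/5 = 2.8 rows/cm; 63.5 × 2.8 = 177.80 → 178 rows.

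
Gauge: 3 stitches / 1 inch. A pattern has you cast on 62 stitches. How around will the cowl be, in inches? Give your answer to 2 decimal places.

3 stitches / 1 inch = 3 stitches per inch.
62 / 3 = 20.667 inches.

20.67 inches.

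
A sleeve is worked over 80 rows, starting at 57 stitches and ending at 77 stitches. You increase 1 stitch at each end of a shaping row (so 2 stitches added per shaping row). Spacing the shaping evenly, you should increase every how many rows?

Stitches to add: |77 − 57| = 20.
Shaping rows needed: 20 / 2 = 10.
80 rows / 10 = every 8 rows.

Increase every 8th row.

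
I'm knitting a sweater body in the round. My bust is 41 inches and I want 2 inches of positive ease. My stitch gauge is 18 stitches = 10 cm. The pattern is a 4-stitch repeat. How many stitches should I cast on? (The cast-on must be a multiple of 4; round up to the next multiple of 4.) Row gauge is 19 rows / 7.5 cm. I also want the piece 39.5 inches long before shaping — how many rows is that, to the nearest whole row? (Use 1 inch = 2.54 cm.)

Finished = 41 + 2 = 43 inches.
43 inches × 2.54 = 109.22 cm.
18/10 = 1.8 sts per cm; 109.22 × 1.8 = 196.60 sts.
Next multiple of 4 → 200.
39.5 inches = 100.33 cm; × 2.533 = 254.17 → 254 rows.

Cast on 200 stitches; work 254 rows.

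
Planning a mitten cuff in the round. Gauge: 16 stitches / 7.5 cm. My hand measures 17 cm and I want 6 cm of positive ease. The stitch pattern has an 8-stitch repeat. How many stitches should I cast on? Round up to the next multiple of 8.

Finished = 17 + 6 = 23 cm.
16 / 7.5 = 2.133 sts/cm.
23 × 2.133 = 49.07 sts.
Next multiple of 8: 56.

56 stitches.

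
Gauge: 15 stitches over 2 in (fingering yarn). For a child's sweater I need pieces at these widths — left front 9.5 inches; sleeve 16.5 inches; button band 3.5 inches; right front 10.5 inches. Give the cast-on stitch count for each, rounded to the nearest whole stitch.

Rate = 15/2 = 7.5 sts per in.
left front: 9.5 × 7.5 = 71.25 → 71.
sleeve: 16.5 × 7.5 = 123.75 → 124.
button band: 3.5 × 7.5 = 26.25 → 26.
right front: 10.5 × 7.5 = 78.75 → 79.

left front 71; sleeve 124; button band 26; right front 79.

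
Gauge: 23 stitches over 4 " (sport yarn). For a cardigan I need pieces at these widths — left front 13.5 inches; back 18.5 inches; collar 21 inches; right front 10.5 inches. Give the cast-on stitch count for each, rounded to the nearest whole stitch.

Rate = 23/4 = 5.75 sts per in.
left front: 13.5 × 5.75 = 77.62 → 78.
back: 18.5 × 5.75 = 106.38 → 106.
collar: 21 × 5.75 = 120.75 → 121.
right front: 10.5 × 5.75 = 60.38 → 60.

left front 78; back 106; collar 121; right front 60.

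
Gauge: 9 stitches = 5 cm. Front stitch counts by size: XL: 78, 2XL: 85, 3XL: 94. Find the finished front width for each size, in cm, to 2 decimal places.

9/5 = 1.8 sts per cm.
XL: 78 / 1.8 = 43.333 → 43.33 cm.
2XL: 85 / 1.8 = 47.222 → 47.22 cm.
3XL: 94 / 1.8 = 52.222 → 52.22 cm.

XL 43.33 cm; 2XL 47.22 cm; 3XL 52.22 cm.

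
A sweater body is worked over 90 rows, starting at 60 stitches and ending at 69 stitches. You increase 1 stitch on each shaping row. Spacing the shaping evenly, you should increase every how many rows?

Stitches to add: |69 − 60| = 9.
Shaping rows needed: 9 / 1 = 9.
90 rows / 9 = every 10 rows.

Increase every 10th row.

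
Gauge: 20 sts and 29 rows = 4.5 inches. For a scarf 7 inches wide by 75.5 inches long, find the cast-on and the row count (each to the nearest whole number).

Cast on 31 stitches and work 487 rows.

Stitch gauge = 20/4.5 = 4.444 sts/in; 7 × 4.444 = 31.11 → 31 sts.
Row gauge = 29/4.5 = 6.444 rows/in; 75.5 × 6.444 = 486.56 → 487 rows.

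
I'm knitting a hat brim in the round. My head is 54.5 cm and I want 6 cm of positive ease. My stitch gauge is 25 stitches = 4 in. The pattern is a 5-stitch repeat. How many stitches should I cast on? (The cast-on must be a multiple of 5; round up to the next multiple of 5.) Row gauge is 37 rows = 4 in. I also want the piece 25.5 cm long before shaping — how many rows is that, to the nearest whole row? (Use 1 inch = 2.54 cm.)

Cast on 150 stitches; work 93 rows.

Finished = 54.5 + 6 = 60.5 cm.
60.5 cm × 1/2.54 = 23.82 inches.
25/4 = 6.25 sts per in; 23.82 × 6.25 = 148.87 sts.
Next multiple of 5 → 150.
25.5 cm = 10.04 inches; × 9.25 = 92.86 → 93 rows.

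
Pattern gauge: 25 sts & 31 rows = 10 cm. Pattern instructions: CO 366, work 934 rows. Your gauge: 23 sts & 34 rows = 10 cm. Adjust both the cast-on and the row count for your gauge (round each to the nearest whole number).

Stitches: 366 × 23/25 = 336.72 → 337.
Rows: 934 × 34/31 = 1024.39 → 1024.

Cast on 337 stitches; work 1024 rows.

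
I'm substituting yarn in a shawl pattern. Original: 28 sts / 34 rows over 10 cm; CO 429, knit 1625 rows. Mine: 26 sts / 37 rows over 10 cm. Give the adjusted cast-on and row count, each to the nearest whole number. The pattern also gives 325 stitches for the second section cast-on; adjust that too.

Cast on 398 stitches; work 1768 rows; second section cast-on 302 stitches.

Stitches: 429 × 26/28 = 398.36 → 398.
Rows: 1625 × 37/34 = 1768.38 → 1768.
second section cast-on: 325 × 26/28 = 301.79 → 302.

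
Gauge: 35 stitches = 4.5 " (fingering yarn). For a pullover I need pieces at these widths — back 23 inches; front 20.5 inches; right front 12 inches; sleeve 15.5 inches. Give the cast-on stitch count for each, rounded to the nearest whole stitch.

Rate = 35/4.5 = 7.778 sts per in.
back: 23 × 7.778 = 178.89 → 179.
front: 20.5 × 7.778 = 159.44 → 159.
right front: 12 × 7.778 = 93.33 → 93.
sleeve: 15.5 × 7.778 = 120.56 → 121.

back 179; front 159; right front 93; sleeve 121.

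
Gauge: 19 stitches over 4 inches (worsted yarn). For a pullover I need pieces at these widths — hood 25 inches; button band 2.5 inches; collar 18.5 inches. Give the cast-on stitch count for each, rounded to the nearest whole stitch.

hood 119; button band 12; collar 88.

Rate = 19/4 = 4.75 sts per in.
hood: 25 × 4.75 = 118.75 → 119.
button band: 2.5 × 4.75 = 11.88 → 12.
collar: 18.5 × 4.75 = 87.88 → 88.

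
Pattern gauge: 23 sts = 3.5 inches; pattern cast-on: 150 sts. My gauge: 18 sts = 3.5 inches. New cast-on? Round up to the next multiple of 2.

CO 118 sts.

Scale factor = 18 / 23 = 0.783.
150 × 18 / 23 = 117.39 sts.
→ 118 sts.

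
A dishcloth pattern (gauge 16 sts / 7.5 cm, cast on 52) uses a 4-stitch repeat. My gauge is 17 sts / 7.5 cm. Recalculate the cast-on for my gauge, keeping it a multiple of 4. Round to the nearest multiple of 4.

52 × 17 / 16 = 55.25.
Nearest multiple of 4: 56.

CO 56 sts.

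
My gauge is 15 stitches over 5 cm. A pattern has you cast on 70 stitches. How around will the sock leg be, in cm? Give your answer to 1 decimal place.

15 stitches / 5 cm = 3 stitches per cm.
70 / 3 = 23.33 cm.

23.3 cm.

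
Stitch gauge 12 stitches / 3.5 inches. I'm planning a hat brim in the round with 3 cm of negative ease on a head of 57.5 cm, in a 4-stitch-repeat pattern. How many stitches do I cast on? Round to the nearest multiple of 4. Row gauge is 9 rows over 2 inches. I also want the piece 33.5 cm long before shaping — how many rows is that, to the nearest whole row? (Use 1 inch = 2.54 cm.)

Cast on 72 stitches; work 59 rows.

Finished = 57.5 − 3 = 54.5 cm.
54.5 cm × 1/2.54 = 21.46 inches.
12/3.5 = 3.429 sts per in; 21.46 × 3.429 = 73.57 sts.
Nearest multiple of 4 → 72.
33.5 cm = 13.19 inches; × 4.5 = 59.35 → 59 rows.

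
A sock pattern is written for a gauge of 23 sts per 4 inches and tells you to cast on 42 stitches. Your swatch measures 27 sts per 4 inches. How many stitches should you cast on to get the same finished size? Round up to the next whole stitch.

CO 50 sts.

Scale factor = 27 / 23 = 1.174.
42 × 27 / 23 = 49.30 sts.
→ 50 sts.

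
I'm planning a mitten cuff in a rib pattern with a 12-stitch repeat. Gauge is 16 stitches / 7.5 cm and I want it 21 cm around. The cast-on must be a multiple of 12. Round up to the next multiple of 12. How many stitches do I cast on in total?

Cast on 48 stitches.

16 / 7.5 = 2.133 sts per cm.
21 × 2.133 = 44.80 sts.
Next multiple of 12: 48.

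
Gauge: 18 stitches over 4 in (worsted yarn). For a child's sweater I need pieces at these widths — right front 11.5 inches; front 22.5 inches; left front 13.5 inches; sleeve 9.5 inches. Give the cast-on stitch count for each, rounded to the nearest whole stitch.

right front 52; front 101; left front 61; sleeve 43.

Rate = 18/4 = 4.5 sts per in.
right front: 11.5 × 4.5 = 51.75 → 52.
front: 22.5 × 4.5 = 101.25 → 101.
left front: 13.5 × 4.5 = 60.75 → 61.
sleeve: 9.5 × 4.5 = 42.75 → 43.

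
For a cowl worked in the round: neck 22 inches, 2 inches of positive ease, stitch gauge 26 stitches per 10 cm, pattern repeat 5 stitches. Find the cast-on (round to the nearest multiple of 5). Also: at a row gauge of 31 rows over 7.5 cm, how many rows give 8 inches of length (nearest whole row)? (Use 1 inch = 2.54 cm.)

Finished = 22 + 2 = 24 inches.
24 inches × 2.54 = 60.96 cm.
26/10 = 2.6 sts per cm; 60.96 × 2.6 = 158.50 sts.
Nearest multiple of 5 → 160.
8 inches = 20.32 cm; × 4.133 = 83.99 → 84 rows.

Cast on 160 stitches; work 84 rows.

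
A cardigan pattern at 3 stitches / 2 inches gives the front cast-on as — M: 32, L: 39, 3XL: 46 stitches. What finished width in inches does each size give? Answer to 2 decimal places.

M 21.33 inches; L 26.00 inches; 3XL 30.67 inches.

3/2 = 1.5 sts per in.
M: 32 / 1.5 = 21.333 → 21.33 in.
L: 39 / 1.5 = 26.000 → 26.00 in.
3XL: 46 / 1.5 = 30.667 → 30.67 in.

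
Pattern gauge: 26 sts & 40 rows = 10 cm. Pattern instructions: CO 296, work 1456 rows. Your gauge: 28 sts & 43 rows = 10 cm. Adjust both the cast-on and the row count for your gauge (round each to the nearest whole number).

Stitches: 296 × 28/26 = 318.77 → 319.
Rows: 1456 × 43/40 = 1565.20 → 1565.

Cast on 319 stitches; work 1565 rows.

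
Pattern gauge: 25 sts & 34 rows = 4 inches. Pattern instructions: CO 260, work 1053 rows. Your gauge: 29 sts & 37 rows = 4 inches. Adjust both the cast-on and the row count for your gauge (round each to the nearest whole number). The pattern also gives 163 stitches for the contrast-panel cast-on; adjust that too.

Stitches: 260 × 29/25 = 301.60 → 302.
Rows: 1053 × 37/34 = 1145.91 → 1146.
contrast-panel cast-on: 163 × 29/25 = 189.08 → 189.

Cast on 302 stitches; work 1146 rows; contrast-panel cast-on 189 stitches.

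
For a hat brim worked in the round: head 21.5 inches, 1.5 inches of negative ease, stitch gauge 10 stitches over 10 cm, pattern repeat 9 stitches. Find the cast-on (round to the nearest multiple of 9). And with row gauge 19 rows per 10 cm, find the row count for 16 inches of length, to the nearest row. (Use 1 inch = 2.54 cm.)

Cast on 54 stitches; work 77 rows.

Finished = 21.5 − 1.5 = 20 inches.
20 inches × 2.54 = 50.80 cm.
10/10 = 1 sts per cm; 50.80 × 1 = 50.80 sts.
Nearest multiple of 9 → 54.
16 inches = 40.64 cm; × 1.9 = 77.22 → 77 rows.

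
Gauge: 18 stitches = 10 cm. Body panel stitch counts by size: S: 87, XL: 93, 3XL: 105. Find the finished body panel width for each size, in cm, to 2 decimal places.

18/10 = 1.8 sts per cm.
S: 87 / 1.8 = 48.333 → 48.33 cm.
XL: 93 / 1.8 = 51.667 → 51.67 cm.
3XL: 105 / 1.8 = 58.333 → 58.33 cm.

S 48.33 cm; XL 51.67 cm; 3XL 58.33 cm.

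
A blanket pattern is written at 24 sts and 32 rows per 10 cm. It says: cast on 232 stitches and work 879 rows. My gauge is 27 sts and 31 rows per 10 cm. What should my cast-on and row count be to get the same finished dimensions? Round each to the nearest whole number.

Stitches: 232 × 27/24 = 261.00 → 261.
Rows: 879 × 31/32 = 851.53 → 852.

Cast on 261 stitches; work 852 rows.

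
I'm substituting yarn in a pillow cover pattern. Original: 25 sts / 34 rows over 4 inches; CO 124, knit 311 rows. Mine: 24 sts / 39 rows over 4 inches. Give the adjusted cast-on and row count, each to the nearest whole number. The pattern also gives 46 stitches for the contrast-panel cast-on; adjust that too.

Stitches: 124 × 24/25 = 119.04 → 119.
Rows: 311 × 39/34 = 356.74 → 357.
contrast-panel cast-on: 46 × 24/25 = 44.16 → 44.

Cast on 119 stitches; work 357 rows; contrast-panel cast-on 44 stitches.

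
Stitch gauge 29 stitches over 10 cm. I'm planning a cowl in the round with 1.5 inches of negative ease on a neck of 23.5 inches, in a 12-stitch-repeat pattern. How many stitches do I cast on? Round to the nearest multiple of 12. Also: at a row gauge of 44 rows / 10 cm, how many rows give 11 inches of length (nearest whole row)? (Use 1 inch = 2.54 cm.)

Cast on 168 stitches; work 123 rows.

Finished = 23.5 − 1.5 = 22 inches.
22 inches × 2.54 = 55.88 cm.
29/10 = 2.9 sts per cm; 55.88 × 2.9 = 162.05 sts.
Nearest multiple of 12 → 168.
11 inches = 27.94 cm; × 4.4 = 122.94 → 123 rows.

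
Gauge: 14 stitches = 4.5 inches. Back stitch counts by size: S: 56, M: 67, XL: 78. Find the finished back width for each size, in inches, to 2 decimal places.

14/4.5 = 3.111 sts per in.
S: 56 / 3.111 = 18.000 → 18.00 in.
M: 67 / 3.111 = 21.536 → 21.54 in.
XL: 78 / 3.111 = 25.071 → 25.07 in.

S 18.00 inches; M 21.54 inches; XL 25.07 inches.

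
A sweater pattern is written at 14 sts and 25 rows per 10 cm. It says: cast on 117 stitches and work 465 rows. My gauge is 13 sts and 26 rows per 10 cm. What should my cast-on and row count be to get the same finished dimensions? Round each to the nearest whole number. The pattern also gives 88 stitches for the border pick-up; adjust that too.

Stitches: 117 × 13/14 = 108.64 → 109.
Rows: 465 × 26/25 = 483.60 → 484.
border pick-up: 88 × 13/14 = 81.71 → 82.

Cast on 109 stitches; work 484 rows; border pick-up 82 stitches.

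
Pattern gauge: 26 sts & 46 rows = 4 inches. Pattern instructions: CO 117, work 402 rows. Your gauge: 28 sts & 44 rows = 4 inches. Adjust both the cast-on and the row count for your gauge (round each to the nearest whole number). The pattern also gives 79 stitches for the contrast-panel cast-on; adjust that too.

Stitches: 117 × 28/26 = 126.00 → 126.
Rows: 402 × 44/46 = 384.52 → 385.
contrast-panel cast-on: 79 × 28/26 = 85.08 → 85.

Cast on 126 stitches; work 385 rows; contrast-panel cast-on 85 stitches.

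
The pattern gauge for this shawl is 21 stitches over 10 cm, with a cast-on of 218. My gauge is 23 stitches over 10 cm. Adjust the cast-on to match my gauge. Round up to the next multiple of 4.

Scale factor = 23 / 21 = 1.095.
218 × 23 / 21 = 238.76 sts.
→ 240 sts.

CO 240 sts.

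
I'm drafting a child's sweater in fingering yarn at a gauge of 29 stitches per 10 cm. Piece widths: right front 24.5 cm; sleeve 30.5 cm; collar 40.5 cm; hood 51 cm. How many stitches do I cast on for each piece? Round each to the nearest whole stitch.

right front 71; sleeve 88; collar 117; hood 148.

Rate = 29/10 = 2.9 sts per cm.
right front: 24.5 × 2.9 = 71.05 → 71.
sleeve: 30.5 × 2.9 = 88.45 → 88.
collar: 40.5 × 2.9 = 117.45 → 117.
hood: 51 × 2.9 = 147.90 → 148.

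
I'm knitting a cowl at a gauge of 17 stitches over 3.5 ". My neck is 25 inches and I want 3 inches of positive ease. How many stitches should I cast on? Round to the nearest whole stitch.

Finished = 25 + 3 = 28 in.
17 / 3.5 = 4.857 sts per inch.
28.00 × 4.857 = 136.00 sts.

136 stitches.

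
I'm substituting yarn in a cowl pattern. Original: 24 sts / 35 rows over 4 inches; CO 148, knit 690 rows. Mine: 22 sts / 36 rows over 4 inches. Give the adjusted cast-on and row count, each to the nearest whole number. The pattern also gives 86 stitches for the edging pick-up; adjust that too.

Stitches: 148 × 22/24 = 135.67 → 136.
Rows: 690 × 36/35 = 709.71 → 710.
edging pick-up: 86 × 22/24 = 78.83 → 79.

Cast on 136 stitches; work 710 rows; edging pick-up 79 stitches.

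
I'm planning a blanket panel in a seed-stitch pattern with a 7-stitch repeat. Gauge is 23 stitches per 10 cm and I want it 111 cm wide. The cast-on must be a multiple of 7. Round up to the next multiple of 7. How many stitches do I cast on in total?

23 / 10 = 2.3 sts per cm.
111 × 2.3 = 255.30 sts.
Next multiple of 7: 259.

Cast on 259 stitches.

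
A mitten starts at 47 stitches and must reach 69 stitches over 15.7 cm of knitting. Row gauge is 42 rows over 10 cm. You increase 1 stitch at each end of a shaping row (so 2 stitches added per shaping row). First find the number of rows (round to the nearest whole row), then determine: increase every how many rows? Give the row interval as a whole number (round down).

Increase every 6th row.

Rows = 15.7 × 4.2 = 65.9 → 66 rows.
Stitches to add: 22 → 11 shaping rows (at 2 st each).
66 / 11 = 6.00 → every 6 rows.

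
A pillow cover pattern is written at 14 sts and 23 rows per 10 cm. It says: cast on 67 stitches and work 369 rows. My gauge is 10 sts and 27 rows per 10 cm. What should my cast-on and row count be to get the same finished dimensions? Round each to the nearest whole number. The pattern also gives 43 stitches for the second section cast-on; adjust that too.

Cast on 48 stitches; work 433 rows; second section cast-on 31 stitches.

Stitches: 67 × 10/14 = 47.86 → 48.
Rows: 369 × 27/23 = 433.17 → 433.
second section cast-on: 43 × 10/14 = 30.71 → 31.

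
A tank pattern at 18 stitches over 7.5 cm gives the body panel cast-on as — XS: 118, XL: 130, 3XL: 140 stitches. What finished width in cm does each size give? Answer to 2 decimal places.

XS 49.17 cm; XL 54.17 cm; 3XL 58.33 cm.

18/7.5 = 2.4 sts per cm.
XS: 118 / 2.4 = 49.167 → 49.17 cm.
XL: 130 / 2.4 = 54.167 → 54.17 cm.
3XL: 140 / 2.4 = 58.333 → 58.33 cm.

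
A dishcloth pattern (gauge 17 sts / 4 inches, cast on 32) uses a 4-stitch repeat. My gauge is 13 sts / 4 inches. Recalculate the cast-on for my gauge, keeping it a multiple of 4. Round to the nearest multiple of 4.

24 stitches.

32 × 13 / 17 = 24.47.
Nearest multiple of 4: 24.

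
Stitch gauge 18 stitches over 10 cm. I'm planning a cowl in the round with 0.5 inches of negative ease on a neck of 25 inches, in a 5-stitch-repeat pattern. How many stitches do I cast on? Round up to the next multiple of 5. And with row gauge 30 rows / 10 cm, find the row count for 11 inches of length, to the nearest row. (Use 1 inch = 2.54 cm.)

Finished = 25 − 0.5 = 24.5 inches.
24.5 inches × 2.54 = 62.23 cm.
18/10 = 1.8 sts per cm; 62.23 × 1.8 = 112.01 sts.
Next multiple of 5 → 115.
11 inches = 27.94 cm; × 3 = 83.82 → 84 rows.

Cast on 115 stitches; work 84 rows.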